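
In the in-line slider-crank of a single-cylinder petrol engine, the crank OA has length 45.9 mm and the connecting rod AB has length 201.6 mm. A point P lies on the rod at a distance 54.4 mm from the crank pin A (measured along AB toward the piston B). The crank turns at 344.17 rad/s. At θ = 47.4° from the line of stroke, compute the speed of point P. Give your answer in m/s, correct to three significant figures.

14.4

ω = 344.2 rad/s.  Crank-pin speed |V_A| = rω = 15.797 m/s, perpendicular to OA.
Rod angle: sinφ = −(r/L) sinθ ⇒ φ = -9.648°; ω_rod = −rω cosθ/√(L²−r²sin²θ) = -53.801 rad/s.
V_P = V_A + ω_rod × AP, with AP = 0.0544 m along the rod.
Components: V_Px = −rω sinθ − a·ω_rod·sinφ = -12.119 m/s;  V_Py = rω cosθ + a·ω_rod·cosφ = +7.8075 m/s.
|V_P| = √(V_Px² + V_Py²) = 14.416 m/s.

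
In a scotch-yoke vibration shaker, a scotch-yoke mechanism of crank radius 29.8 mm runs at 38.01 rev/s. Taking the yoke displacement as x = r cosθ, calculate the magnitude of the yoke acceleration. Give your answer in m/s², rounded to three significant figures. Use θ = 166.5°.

1650

ω = 238.8 rad/s (from 38.01 rev/s).
x = r cosθ ⇒ ẍ = −rω² cosθ (ω constant).
|a| = rω²|cosθ| = 0.0298·(238.8)²·|cos 166.5°| = 1652.7 m/s².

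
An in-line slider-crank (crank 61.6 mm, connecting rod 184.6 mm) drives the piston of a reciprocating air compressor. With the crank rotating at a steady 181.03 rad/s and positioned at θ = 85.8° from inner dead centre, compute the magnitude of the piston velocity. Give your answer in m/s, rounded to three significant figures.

ω = 181 rad/s
For an in-line slider-crank, x = r cosθ + √(L² − r² sin²θ), so v = −rω sinθ·[1 + r cosθ/√(L² − r² sin²θ)].
With r = 0.0616 m, L = 0.1846 m, θ = 85.8°: √(L² − r² sin²θ) = 0.17408 m.
v = −0.0616·181·0.99731·[1 + 0.0616·0.07324/0.17408] = -11.41 m/s.
|v| = 11.41 m/s.

11.4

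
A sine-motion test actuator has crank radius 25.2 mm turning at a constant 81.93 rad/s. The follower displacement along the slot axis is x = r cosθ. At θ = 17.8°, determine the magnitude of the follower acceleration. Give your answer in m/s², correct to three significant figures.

161

ω = 81.93 rad/s
x = r cosθ ⇒ ẍ = −rω² cosθ (ω constant).
|a| = rω²|cosθ| = 0.0252·(81.93)²·|cos 17.8°| = 161.06 m/s².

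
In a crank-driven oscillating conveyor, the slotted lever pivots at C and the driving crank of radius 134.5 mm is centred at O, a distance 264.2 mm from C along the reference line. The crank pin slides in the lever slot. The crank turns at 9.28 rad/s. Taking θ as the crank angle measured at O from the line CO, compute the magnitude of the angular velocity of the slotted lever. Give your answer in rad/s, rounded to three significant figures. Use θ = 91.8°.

ω = 9.28 rad/s
Crank pin A relative to C: A = (d + r cosθ, r sinθ); lever angle φ = atan2(r sinθ, d + r cosθ).
Differentiating tanφ: φ̇ = rω(d cosθ + r)/(d² + r² + 2dr cosθ).
d² + r² + 2dr cosθ = |CA|² = 0.0856595 m²;  d cosθ + r = +0.1262 m.
|ω_lever| = |0.1345·9.28·+0.1262| / 0.0856595 = 1.8389 rad/s.

1.84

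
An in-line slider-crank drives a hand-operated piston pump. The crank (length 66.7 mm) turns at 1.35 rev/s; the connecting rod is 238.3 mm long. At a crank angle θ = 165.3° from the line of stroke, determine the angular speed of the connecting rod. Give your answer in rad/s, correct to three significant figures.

2.30

ω = 8.482 rad/s (converted from 1.35 rev/s).
The rod makes angle φ with the slider axis where L sinφ = r sinθ; differentiating, L cosφ·φ̇ = r ω cosθ.
L cosφ = √(L² − r² sin²θ) = 0.2377 m.
|ω_rod| = r ω |cosθ| / √(L² − r² sin²θ) = 0.0667·8.482·0.96727/0.2377 = 2.3023 rad/s.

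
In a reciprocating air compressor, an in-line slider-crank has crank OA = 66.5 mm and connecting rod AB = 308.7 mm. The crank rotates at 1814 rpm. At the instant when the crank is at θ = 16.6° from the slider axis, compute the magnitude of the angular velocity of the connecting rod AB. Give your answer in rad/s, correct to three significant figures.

ω = 190 rad/s (converted from 1814 rpm).
The rod makes angle φ with the slider axis where L sinφ = r sinθ; differentiating, L cosφ·φ̇ = r ω cosθ.
L cosφ = √(L² − r² sin²θ) = 0.30811 m.
|ω_rod| = r ω |cosθ| / √(L² − r² sin²θ) = 0.0665·190·0.95832/0.30811 = 39.29 rad/s.

39.3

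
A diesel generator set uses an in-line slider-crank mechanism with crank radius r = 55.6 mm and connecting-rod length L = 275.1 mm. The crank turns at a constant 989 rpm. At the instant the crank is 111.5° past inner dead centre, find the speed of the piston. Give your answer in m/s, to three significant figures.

ω = 2π·989/60 = 103.6 rad/s
For an in-line slider-crank, x = r cosθ + √(L² − r² sin²θ), so v = −rω sinθ·[1 + r cosθ/√(L² − r² sin²θ)].
With r = 0.0556 m, L = 0.2751 m, θ = 111.5°: √(L² − r² sin²θ) = 0.27019 m.
v = −0.0556·103.6·0.93042·[1 + 0.0556·-0.36650/0.27019] = -4.9536 m/s.
|v| = 4.9536 m/s.

4.95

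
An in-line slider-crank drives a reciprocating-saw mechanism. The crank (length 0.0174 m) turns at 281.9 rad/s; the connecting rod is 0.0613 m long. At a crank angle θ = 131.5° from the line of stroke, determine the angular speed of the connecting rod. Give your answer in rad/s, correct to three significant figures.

54.3

ω = 281.9 rad/s
The rod makes angle φ with the slider axis where L sinφ = r sinθ; differentiating, L cosφ·φ̇ = r ω cosθ.
L cosφ = √(L² − r² sin²θ) = 0.059899 m.
|ω_rod| = r ω |cosθ| / √(L² − r² sin²θ) = 0.0174·281.9·0.66262/0.059899 = 54.261 rad/s.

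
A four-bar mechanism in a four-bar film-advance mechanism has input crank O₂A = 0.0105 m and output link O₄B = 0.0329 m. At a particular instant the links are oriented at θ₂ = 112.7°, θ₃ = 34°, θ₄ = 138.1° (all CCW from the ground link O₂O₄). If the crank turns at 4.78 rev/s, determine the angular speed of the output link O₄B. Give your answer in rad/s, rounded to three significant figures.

9.69

ω₂ = 30.03 rad/s (from 4.78 rev/s).
Differentiating the loop-closure r₂e^{iθ₂}+r₃e^{iθ₃}=r₁+r₄e^{iθ₄} gives r₂ω₂e^{iθ₂}+r₃ω₃e^{iθ₃}=r₄ω₄e^{iθ₄}.
Eliminating the other unknown: ω₄ = r₂ω₂ sin(θ₂−θ₃) / [r₄ sin(θ₄−θ₃)].
Numerator sine = +0.98061; denominator sine = +0.96987.
Result = 0.0105·30.03·(+0.98061) / (0.0329·(+0.96987)) = +9.6914 rad/s; magnitude 9.6914 rad/s.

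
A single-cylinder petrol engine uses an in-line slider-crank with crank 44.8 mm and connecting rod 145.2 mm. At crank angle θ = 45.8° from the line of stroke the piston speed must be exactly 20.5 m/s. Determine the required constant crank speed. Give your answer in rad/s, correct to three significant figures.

523

For an in-line slider-crank, |v_piston| = rω|sinθ|·[1 + r cosθ/√(L² − r² sin²θ)].
With r = 0.0448 m, L = 0.1452 m, θ = 45.8°: the bracketed kinematic factor |dx/dθ| = 0.039202 m.
ω = v/|dx/dθ| = 20.5/0.039202 = 522.94 rad/s.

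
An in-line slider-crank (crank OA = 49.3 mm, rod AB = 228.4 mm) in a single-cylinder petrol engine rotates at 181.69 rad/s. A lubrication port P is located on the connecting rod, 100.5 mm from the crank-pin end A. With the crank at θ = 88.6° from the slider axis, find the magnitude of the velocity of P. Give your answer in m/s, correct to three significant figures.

8.98

ω = 181.7 rad/s.  Crank-pin speed |V_A| = rω = 8.9573 m/s, perpendicular to OA.
Rod angle: sinφ = −(r/L) sinθ ⇒ φ = -12.462°; ω_rod = −rω cosθ/√(L²−r²sin²θ) = -0.98129 rad/s.
V_P = V_A + ω_rod × AP, with AP = 0.1005 m along the rod.
Components: V_Px = −rω sinθ − a·ω_rod·sinφ = -8.9759 m/s;  V_Py = rω cosθ + a·ω_rod·cosφ = +0.12255 m/s.
|V_P| = √(V_Px² + V_Py²) = 8.9768 m/s.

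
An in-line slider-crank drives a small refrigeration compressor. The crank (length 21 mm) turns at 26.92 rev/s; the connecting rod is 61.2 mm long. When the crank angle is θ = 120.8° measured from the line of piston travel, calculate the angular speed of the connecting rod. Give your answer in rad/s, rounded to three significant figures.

ω = 169.1 rad/s (converted from 26.92 rev/s).
The rod makes angle φ with the slider axis where L sinφ = r sinθ; differentiating, L cosφ·φ̇ = r ω cosθ.
L cosφ = √(L² − r² sin²θ) = 0.058481 m.
|ω_rod| = r ω |cosθ| / √(L² − r² sin²θ) = 0.021·169.1·0.51204/0.058481 = 31.1 rad/s.

31.1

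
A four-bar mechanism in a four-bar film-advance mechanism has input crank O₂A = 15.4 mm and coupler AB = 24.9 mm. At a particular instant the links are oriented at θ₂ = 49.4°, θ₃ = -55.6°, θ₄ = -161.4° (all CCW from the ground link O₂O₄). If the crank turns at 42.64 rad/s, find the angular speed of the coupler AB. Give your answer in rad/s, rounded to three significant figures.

14.0

ω₂ = 42.64 rad/s
Differentiating the loop-closure r₂e^{iθ₂}+r₃e^{iθ₃}=r₁+r₄e^{iθ₄} gives r₂ω₂e^{iθ₂}+r₃ω₃e^{iθ₃}=r₄ω₄e^{iθ₄}.
Eliminating the other unknown: ω₃ = r₂ω₂ sin(θ₄−θ₂) / [r₃ sin(θ₃−θ₄)].
Numerator sine = +0.51204; denominator sine = +0.96222.
Result = 0.0154·42.64·(+0.51204) / (0.0249·(+0.96222)) = +14.034 rad/s; magnitude 14.034 rad/s.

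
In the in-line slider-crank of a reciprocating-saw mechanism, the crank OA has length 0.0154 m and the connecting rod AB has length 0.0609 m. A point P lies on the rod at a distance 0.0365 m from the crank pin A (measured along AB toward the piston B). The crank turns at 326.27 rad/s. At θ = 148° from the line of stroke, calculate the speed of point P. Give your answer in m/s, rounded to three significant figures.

2.88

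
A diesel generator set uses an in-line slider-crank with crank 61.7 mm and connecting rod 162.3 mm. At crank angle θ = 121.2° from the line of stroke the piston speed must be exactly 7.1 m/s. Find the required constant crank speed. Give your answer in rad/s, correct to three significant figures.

170

For an in-line slider-crank, |v_piston| = rω|sinθ|·[1 + r cosθ/√(L² − r² sin²θ)].
With r = 0.0617 m, L = 0.1623 m, θ = 121.2°: the bracketed kinematic factor |dx/dθ| = 0.041785 m.
ω = v/|dx/dθ| = 7.1/0.041785 = 169.92 rad/s.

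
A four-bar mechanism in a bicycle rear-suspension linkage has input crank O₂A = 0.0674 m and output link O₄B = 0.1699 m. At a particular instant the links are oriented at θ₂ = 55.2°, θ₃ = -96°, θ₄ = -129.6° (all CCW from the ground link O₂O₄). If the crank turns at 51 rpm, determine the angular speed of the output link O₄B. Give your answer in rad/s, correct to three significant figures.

1.84

ω₂ = 5.341 rad/s (from 51 rpm).
Differentiating the loop-closure r₂e^{iθ₂}+r₃e^{iθ₃}=r₁+r₄e^{iθ₄} gives r₂ω₂e^{iθ₂}+r₃ω₃e^{iθ₃}=r₄ω₄e^{iθ₄}.
Eliminating the other unknown: ω₄ = r₂ω₂ sin(θ₂−θ₃) / [r₄ sin(θ₄−θ₃)].
Numerator sine = +0.48175; denominator sine = -0.55339.
Result = 0.0674·5.341·(+0.48175) / (0.1699·(-0.55339)) = -1.8444 rad/s; magnitude 1.8444 rad/s.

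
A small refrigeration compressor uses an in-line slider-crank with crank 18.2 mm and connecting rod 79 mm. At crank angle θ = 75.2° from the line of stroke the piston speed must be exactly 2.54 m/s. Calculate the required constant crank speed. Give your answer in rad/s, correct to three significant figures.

136

For an in-line slider-crank, |v_piston| = rω|sinθ|·[1 + r cosθ/√(L² − r² sin²θ)].
With r = 0.0182 m, L = 0.079 m, θ = 75.2°: the bracketed kinematic factor |dx/dθ| = 0.018658 m.
ω = v/|dx/dθ| = 2.54/0.018658 = 136.13 rad/s.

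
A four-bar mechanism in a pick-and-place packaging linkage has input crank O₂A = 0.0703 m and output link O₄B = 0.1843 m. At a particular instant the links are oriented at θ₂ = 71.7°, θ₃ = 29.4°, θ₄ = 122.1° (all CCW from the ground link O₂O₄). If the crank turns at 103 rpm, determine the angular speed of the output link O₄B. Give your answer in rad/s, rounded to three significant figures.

2.77

ω₂ = 10.79 rad/s (from 103 rpm).
Differentiating the loop-closure r₂e^{iθ₂}+r₃e^{iθ₃}=r₁+r₄e^{iθ₄} gives r₂ω₂e^{iθ₂}+r₃ω₃e^{iθ₃}=r₄ω₄e^{iθ₄}.
Eliminating the other unknown: ω₄ = r₂ω₂ sin(θ₂−θ₃) / [r₄ sin(θ₄−θ₃)].
Numerator sine = +0.67301; denominator sine = +0.99889.
Result = 0.0703·10.79·(+0.67301) / (0.1843·(+0.99889)) = +2.7721 rad/s; magnitude 2.7721 rad/s.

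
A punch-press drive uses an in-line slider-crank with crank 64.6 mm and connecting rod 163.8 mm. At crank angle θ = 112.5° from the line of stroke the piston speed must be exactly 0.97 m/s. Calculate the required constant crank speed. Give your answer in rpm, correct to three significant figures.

185

For an in-line slider-crank, |v_piston| = rω|sinθ|·[1 + r cosθ/√(L² − r² sin²θ)].
With r = 0.0646 m, L = 0.1638 m, θ = 112.5°: the bracketed kinematic factor |dx/dθ| = 0.05001 m.
ω = v/|dx/dθ| = 0.97/0.05001 = 19.396 rad/s.
N = 60ω/(2π) = 185.22 rpm.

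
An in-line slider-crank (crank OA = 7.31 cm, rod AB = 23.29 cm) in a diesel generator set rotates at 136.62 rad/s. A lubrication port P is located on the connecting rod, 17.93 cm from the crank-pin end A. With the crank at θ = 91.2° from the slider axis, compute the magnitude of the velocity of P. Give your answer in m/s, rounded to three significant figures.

ω = 136.6 rad/s.  Crank-pin speed |V_A| = rω = 9.9869 m/s, perpendicular to OA.
Rod angle: sinφ = −(r/L) sinθ ⇒ φ = -18.288°; ω_rod = −rω cosθ/√(L²−r²sin²θ) = +0.9458 rad/s.
V_P = V_A + ω_rod × AP, with AP = 0.1793 m along the rod.
Components: V_Px = −rω sinθ − a·ω_rod·sinφ = -9.9315 m/s;  V_Py = rω cosθ + a·ω_rod·cosφ = -0.048134 m/s.
|V_P| = √(V_Px² + V_Py²) = 9.9316 m/s.

9.93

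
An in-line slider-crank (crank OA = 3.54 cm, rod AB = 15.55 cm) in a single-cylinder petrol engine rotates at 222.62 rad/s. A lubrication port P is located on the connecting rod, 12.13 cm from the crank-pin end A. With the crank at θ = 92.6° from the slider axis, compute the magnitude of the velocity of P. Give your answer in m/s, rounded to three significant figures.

7.81

ω = 222.6 rad/s.  Crank-pin speed |V_A| = rω = 7.8807 m/s, perpendicular to OA.
Rod angle: sinφ = −(r/L) sinθ ⇒ φ = -13.145°; ω_rod = −rω cosθ/√(L²−r²sin²θ) = +2.3609 rad/s.
V_P = V_A + ω_rod × AP, with AP = 0.1213 m along the rod.
Components: V_Px = −rω sinθ − a·ω_rod·sinφ = -7.8075 m/s;  V_Py = rω cosθ + a·ω_rod·cosφ = -0.078626 m/s.
|V_P| = √(V_Px² + V_Py²) = 7.8079 m/s.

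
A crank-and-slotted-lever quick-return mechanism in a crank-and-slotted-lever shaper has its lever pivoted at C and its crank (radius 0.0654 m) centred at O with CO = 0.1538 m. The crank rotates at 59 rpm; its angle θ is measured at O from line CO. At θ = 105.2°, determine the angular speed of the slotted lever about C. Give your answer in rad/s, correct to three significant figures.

0.447

ω = 6.178 rad/s (from 59 rpm).
Crank pin A relative to C: A = (d + r cosθ, r sinθ); lever angle φ = atan2(r sinθ, d + r cosθ).
Differentiating tanφ: φ̇ = rω(d cosθ + r)/(d² + r² + 2dr cosθ).
d² + r² + 2dr cosθ = |CA|² = 0.0226571 m²;  d cosθ + r = +0.025075 m.
|ω_lever| = |0.0654·6.178·+0.025075| / 0.0226571 = 0.4472 rad/s.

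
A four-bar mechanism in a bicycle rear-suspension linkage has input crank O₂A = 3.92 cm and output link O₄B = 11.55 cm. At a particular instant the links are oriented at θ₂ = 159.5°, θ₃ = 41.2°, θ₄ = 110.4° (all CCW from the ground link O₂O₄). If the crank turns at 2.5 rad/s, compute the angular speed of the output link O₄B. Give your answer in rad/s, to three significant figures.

ω₂ = 2.5 rad/s
Differentiating the loop-closure r₂e^{iθ₂}+r₃e^{iθ₃}=r₁+r₄e^{iθ₄} gives r₂ω₂e^{iθ₂}+r₃ω₃e^{iθ₃}=r₄ω₄e^{iθ₄}.
Eliminating the other unknown: ω₄ = r₂ω₂ sin(θ₂−θ₃) / [r₄ sin(θ₄−θ₃)].
Numerator sine = +0.88048; denominator sine = +0.93483.
Result = 0.0392·2.5·(+0.88048) / (0.1155·(+0.93483)) = +0.79916 rad/s; magnitude 0.79916 rad/s.

0.799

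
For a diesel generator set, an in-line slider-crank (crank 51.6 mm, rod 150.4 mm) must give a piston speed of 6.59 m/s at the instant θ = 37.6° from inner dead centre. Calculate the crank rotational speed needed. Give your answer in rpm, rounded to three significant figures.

For an in-line slider-crank, |v_piston| = rω|sinθ|·[1 + r cosθ/√(L² − r² sin²θ)].
With r = 0.0516 m, L = 0.1504 m, θ = 37.6°: the bracketed kinematic factor |dx/dθ| = 0.040235 m.
ω = v/|dx/dθ| = 6.59/0.040235 = 163.79 rad/s.
N = 60ω/(2π) = 1564 rpm.

1560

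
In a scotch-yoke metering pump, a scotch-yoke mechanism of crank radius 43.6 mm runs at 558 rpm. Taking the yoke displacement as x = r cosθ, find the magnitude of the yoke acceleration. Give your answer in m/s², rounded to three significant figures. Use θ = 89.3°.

1.82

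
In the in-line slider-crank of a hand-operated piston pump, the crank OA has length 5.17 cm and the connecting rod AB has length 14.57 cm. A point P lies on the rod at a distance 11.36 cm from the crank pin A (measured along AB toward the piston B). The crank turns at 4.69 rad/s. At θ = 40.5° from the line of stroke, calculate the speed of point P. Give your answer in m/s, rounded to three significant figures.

0.196

ω = 4.69 rad/s.  Crank-pin speed |V_A| = rω = 0.24247 m/s, perpendicular to OA.
Rod angle: sinφ = −(r/L) sinθ ⇒ φ = -13.324°; ω_rod = −rω cosθ/√(L²−r²sin²θ) = -1.3005 rad/s.
V_P = V_A + ω_rod × AP, with AP = 0.1136 m along the rod.
Components: V_Px = −rω sinθ − a·ω_rod·sinφ = -0.19152 m/s;  V_Py = rω cosθ + a·ω_rod·cosφ = +0.040621 m/s.
|V_P| = √(V_Px² + V_Py²) = 0.19578 m/s.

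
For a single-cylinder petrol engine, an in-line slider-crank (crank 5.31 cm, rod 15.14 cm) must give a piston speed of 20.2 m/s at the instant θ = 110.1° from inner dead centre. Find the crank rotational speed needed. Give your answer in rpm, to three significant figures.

For an in-line slider-crank, |v_piston| = rω|sinθ|·[1 + r cosθ/√(L² − r² sin²θ)].
With r = 0.0531 m, L = 0.1514 m, θ = 110.1°: the bracketed kinematic factor |dx/dθ| = 0.0435 m.
ω = v/|dx/dθ| = 20.2/0.0435 = 464.36 rad/s.
N = 60ω/(2π) = 4434.3 rpm.

4430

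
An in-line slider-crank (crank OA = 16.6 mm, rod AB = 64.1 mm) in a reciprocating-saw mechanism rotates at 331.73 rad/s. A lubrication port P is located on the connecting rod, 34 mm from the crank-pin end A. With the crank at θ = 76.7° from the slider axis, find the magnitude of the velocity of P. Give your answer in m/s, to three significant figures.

ω = 331.7 rad/s.  Crank-pin speed |V_A| = rω = 5.5067 m/s, perpendicular to OA.
Rod angle: sinφ = −(r/L) sinθ ⇒ φ = -14.597°; ω_rod = −rω cosθ/√(L²−r²sin²θ) = -20.422 rad/s.
V_P = V_A + ω_rod × AP, with AP = 0.034 m along the rod.
Components: V_Px = −rω sinθ − a·ω_rod·sinφ = -5.534 m/s;  V_Py = rω cosθ + a·ω_rod·cosφ = +0.59487 m/s.
|V_P| = √(V_Px² + V_Py²) = 5.5659 m/s.

5.57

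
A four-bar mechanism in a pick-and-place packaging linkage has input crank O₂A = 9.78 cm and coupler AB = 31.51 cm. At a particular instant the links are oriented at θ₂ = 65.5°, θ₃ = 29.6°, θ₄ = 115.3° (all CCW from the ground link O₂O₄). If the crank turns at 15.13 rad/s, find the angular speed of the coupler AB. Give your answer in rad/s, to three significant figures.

3.60

ω₂ = 15.13 rad/s
Differentiating the loop-closure r₂e^{iθ₂}+r₃e^{iθ₃}=r₁+r₄e^{iθ₄} gives r₂ω₂e^{iθ₂}+r₃ω₃e^{iθ₃}=r₄ω₄e^{iθ₄}.
Eliminating the other unknown: ω₃ = r₂ω₂ sin(θ₄−θ₂) / [r₃ sin(θ₃−θ₄)].
Numerator sine = +0.76380; denominator sine = -0.99719.
Result = 0.0978·15.13·(+0.76380) / (0.3151·(-0.99719)) = -3.5969 rad/s; magnitude 3.5969 rad/s.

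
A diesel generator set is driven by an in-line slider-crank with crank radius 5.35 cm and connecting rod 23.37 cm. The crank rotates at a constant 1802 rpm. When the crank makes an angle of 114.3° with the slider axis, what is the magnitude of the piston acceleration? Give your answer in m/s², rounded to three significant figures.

1080

ω = 2π·1802/60 = 188.7 rad/s
x(θ) = r cosθ + √(L² − r² sin²θ); with ω constant, a = ω²·d²x/dθ².
d²x/dθ² = −r cosθ − r²(cos2θ)/√u − r⁴ sin²2θ/(4u^{3/2}),  u = L² − r² sin²θ = 0.0522381 m².
Substituting r = 0.0535 m, L = 0.2337 m, θ = 114.3°: d²x/dθ² = +0.030201 m.
a = ω²·d²x/dθ² = (188.7)²·(+0.030201) = +1075.5 m/s²;  |a| = 1075.5 m/s².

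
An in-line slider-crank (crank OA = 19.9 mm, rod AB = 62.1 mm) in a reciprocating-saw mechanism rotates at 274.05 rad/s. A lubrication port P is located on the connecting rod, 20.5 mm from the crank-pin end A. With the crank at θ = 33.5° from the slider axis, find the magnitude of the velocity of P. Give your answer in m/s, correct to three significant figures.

ω = 274.1 rad/s.  Crank-pin speed |V_A| = rω = 5.4536 m/s, perpendicular to OA.
Rod angle: sinφ = −(r/L) sinθ ⇒ φ = -10.187°; ω_rod = −rω cosθ/√(L²−r²sin²θ) = -74.405 rad/s.
V_P = V_A + ω_rod × AP, with AP = 0.0205 m along the rod.
Components: V_Px = −rω sinθ − a·ω_rod·sinφ = -3.2798 m/s;  V_Py = rω cosθ + a·ω_rod·cosφ = +3.0464 m/s.
|V_P| = √(V_Px² + V_Py²) = 4.4764 m/s.

4.48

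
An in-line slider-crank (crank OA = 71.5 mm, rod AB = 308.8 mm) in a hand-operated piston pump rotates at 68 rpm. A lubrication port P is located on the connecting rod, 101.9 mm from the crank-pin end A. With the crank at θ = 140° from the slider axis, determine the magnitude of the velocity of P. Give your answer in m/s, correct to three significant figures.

0.404

ω = 7.121 rad/s.  Crank-pin speed |V_A| = rω = 0.50915 m/s, perpendicular to OA.
Rod angle: sinφ = −(r/L) sinθ ⇒ φ = -8.559°; ω_rod = −rω cosθ/√(L²−r²sin²θ) = +1.2773 rad/s.
V_P = V_A + ω_rod × AP, with AP = 0.1019 m along the rod.
Components: V_Px = −rω sinθ − a·ω_rod·sinφ = -0.3079 m/s;  V_Py = rω cosθ + a·ω_rod·cosφ = -0.26132 m/s.
|V_P| = √(V_Px² + V_Py²) = 0.40385 m/s.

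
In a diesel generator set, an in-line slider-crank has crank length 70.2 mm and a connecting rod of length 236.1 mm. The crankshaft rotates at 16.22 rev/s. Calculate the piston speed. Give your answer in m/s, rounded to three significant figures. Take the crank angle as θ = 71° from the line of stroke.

ω = 2π·16.2 = 101.9 rad/s
For an in-line slider-crank, x = r cosθ + √(L² − r² sin²θ), so v = −rω sinθ·[1 + r cosθ/√(L² − r² sin²θ)].
With r = 0.0702 m, L = 0.2361 m, θ = 71°: √(L² − r² sin²θ) = 0.22658 m.
v = −0.0702·101.9·0.94552·[1 + 0.0702·0.32557/0.22658] = -7.4469 m/s.
|v| = 7.4469 m/s.

7.45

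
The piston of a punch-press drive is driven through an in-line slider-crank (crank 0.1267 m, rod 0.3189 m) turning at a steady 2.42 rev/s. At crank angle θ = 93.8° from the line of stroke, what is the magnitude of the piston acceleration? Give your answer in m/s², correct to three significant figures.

ω = 2π·2.42 = 15.21 rad/s
x(θ) = r cosθ + √(L² − r² sin²θ); with ω constant, a = ω²·d²x/dθ².
d²x/dθ² = −r cosθ − r²(cos2θ)/√u − r⁴ sin²2θ/(4u^{3/2}),  u = L² − r² sin²θ = 0.0857148 m².
Substituting r = 0.1267 m, L = 0.3189 m, θ = 93.8°: d²x/dθ² = +0.062701 m.
a = ω²·d²x/dθ² = (15.21)²·(+0.062701) = +14.497 m/s²;  |a| = 14.497 m/s².

14.5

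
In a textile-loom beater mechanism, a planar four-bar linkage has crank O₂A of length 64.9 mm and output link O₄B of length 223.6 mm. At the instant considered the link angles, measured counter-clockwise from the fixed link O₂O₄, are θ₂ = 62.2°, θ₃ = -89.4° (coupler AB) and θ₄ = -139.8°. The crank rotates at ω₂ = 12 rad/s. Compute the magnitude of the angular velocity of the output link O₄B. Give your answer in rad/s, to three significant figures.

ω₂ = 12 rad/s
Differentiating the loop-closure r₂e^{iθ₂}+r₃e^{iθ₃}=r₁+r₄e^{iθ₄} gives r₂ω₂e^{iθ₂}+r₃ω₃e^{iθ₃}=r₄ω₄e^{iθ₄}.
Eliminating the other unknown: ω₄ = r₂ω₂ sin(θ₂−θ₃) / [r₄ sin(θ₄−θ₃)].
Numerator sine = +0.47562; denominator sine = -0.77051.
Result = 0.0649·12·(+0.47562) / (0.2236·(-0.77051)) = -2.15 rad/s; magnitude 2.15 rad/s.

2.15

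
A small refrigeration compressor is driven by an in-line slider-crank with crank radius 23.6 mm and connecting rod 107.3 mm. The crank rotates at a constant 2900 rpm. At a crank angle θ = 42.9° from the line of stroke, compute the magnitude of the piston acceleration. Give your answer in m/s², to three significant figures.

1640

ω = 2π·2900/60 = 303.7 rad/s
x(θ) = r cosθ + √(L² − r² sin²θ); with ω constant, a = ω²·d²x/dθ².
d²x/dθ² = −r cosθ − r²(cos2θ)/√u − r⁴ sin²2θ/(4u^{3/2}),  u = L² − r² sin²θ = 0.0112552 m².
Substituting r = 0.0236 m, L = 0.1073 m, θ = 42.9°: d²x/dθ² = -0.017737 m.
a = ω²·d²x/dθ² = (303.7)²·(-0.017737) = -1635.8 m/s²;  |a| = 1635.8 m/s².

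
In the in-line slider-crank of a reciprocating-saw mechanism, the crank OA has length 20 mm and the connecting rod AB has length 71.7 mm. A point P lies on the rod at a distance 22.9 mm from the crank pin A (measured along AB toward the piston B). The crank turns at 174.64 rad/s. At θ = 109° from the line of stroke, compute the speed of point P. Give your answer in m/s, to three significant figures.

ω = 174.6 rad/s.  Crank-pin speed |V_A| = rω = 3.4928 m/s, perpendicular to OA.
Rod angle: sinφ = −(r/L) sinθ ⇒ φ = -15.292°; ω_rod = −rω cosθ/√(L²−r²sin²θ) = +16.442 rad/s.
V_P = V_A + ω_rod × AP, with AP = 0.0229 m along the rod.
Components: V_Px = −rω sinθ − a·ω_rod·sinφ = -3.2032 m/s;  V_Py = rω cosθ + a·ω_rod·cosφ = -0.77396 m/s.
|V_P| = √(V_Px² + V_Py²) = 3.2954 m/s.

3.30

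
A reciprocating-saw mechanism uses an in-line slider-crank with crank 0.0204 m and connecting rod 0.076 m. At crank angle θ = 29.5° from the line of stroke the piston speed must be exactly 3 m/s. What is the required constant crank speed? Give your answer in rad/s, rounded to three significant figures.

For an in-line slider-crank, |v_piston| = rω|sinθ|·[1 + r cosθ/√(L² − r² sin²θ)].
With r = 0.0204 m, L = 0.076 m, θ = 29.5°: the bracketed kinematic factor |dx/dθ| = 0.012413 m.
ω = v/|dx/dθ| = 3/0.012413 = 241.68 rad/s.

242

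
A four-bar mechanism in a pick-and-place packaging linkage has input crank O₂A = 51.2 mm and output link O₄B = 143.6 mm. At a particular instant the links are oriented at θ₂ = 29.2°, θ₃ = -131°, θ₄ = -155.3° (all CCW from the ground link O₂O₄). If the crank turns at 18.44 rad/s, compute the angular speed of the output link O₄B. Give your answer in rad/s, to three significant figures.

ω₂ = 18.44 rad/s
Differentiating the loop-closure r₂e^{iθ₂}+r₃e^{iθ₃}=r₁+r₄e^{iθ₄} gives r₂ω₂e^{iθ₂}+r₃ω₃e^{iθ₃}=r₄ω₄e^{iθ₄}.
Eliminating the other unknown: ω₄ = r₂ω₂ sin(θ₂−θ₃) / [r₄ sin(θ₄−θ₃)].
Numerator sine = +0.33874; denominator sine = -0.41151.
Result = 0.0512·18.44·(+0.33874) / (0.1436·(-0.41151)) = -5.412 rad/s; magnitude 5.412 rad/s.

5.41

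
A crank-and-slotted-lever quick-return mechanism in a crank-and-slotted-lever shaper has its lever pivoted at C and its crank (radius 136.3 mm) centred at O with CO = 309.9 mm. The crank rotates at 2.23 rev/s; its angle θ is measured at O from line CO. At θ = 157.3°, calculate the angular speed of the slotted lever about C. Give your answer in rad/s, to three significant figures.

7.79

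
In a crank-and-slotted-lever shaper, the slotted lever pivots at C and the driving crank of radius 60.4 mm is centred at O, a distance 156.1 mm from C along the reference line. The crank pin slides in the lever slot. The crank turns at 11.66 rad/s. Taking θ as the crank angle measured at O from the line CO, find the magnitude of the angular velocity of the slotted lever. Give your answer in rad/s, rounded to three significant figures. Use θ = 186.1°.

7.21

ω = 11.66 rad/s
Crank pin A relative to C: A = (d + r cosθ, r sinθ); lever angle φ = atan2(r sinθ, d + r cosθ).
Differentiating tanφ: φ̇ = rω(d cosθ + r)/(d² + r² + 2dr cosθ).
d² + r² + 2dr cosθ = |CA|² = 0.00926526 m²;  d cosθ + r = -0.094816 m.
|ω_lever| = |0.0604·11.66·-0.094816| / 0.00926526 = 7.2071 rad/s.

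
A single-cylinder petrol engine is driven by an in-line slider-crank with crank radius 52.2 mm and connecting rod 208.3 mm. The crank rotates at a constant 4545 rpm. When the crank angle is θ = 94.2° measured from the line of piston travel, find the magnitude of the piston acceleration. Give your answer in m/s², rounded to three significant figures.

ω = 2π·4545/60 = 476 rad/s
x(θ) = r cosθ + √(L² − r² sin²θ); with ω constant, a = ω²·d²x/dθ².
d²x/dθ² = −r cosθ − r²(cos2θ)/√u − r⁴ sin²2θ/(4u^{3/2}),  u = L² − r² sin²θ = 0.0406787 m².
Substituting r = 0.0522 m, L = 0.2083 m, θ = 94.2°: d²x/dθ² = +0.017183 m.
a = ω²·d²x/dθ² = (476)²·(+0.017183) = +3892.5 m/s²;  |a| = 3892.5 m/s².

3890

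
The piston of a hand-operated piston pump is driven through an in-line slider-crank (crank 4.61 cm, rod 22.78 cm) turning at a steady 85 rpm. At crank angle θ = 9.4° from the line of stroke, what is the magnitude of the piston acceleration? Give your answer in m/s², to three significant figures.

4.30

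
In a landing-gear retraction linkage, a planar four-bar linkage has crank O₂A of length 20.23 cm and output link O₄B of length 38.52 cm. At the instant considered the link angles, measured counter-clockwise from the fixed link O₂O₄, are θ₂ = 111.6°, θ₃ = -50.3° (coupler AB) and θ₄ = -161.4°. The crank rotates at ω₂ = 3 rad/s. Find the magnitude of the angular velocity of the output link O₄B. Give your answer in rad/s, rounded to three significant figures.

ω₂ = 3 rad/s
Differentiating the loop-closure r₂e^{iθ₂}+r₃e^{iθ₃}=r₁+r₄e^{iθ₄} gives r₂ω₂e^{iθ₂}+r₃ω₃e^{iθ₃}=r₄ω₄e^{iθ₄}.
Eliminating the other unknown: ω₄ = r₂ω₂ sin(θ₂−θ₃) / [r₄ sin(θ₄−θ₃)].
Numerator sine = +0.31068; denominator sine = -0.93295.
Result = 0.2023·3·(+0.31068) / (0.3852·(-0.93295)) = -0.52466 rad/s; magnitude 0.52466 rad/s.

0.525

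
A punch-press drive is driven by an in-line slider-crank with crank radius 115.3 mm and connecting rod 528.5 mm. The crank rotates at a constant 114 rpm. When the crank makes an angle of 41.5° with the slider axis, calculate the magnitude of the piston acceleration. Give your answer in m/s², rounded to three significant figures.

12.8

ω = 2π·114/60 = 11.94 rad/s
x(θ) = r cosθ + √(L² − r² sin²θ); with ω constant, a = ω²·d²x/dθ².
d²x/dθ² = −r cosθ − r²(cos2θ)/√u − r⁴ sin²2θ/(4u^{3/2}),  u = L² − r² sin²θ = 0.273475 m².
Substituting r = 0.1153 m, L = 0.5285 m, θ = 41.5°: d²x/dθ² = -0.089757 m.
a = ω²·d²x/dθ² = (11.94)²·(-0.089757) = -12.792 m/s²;  |a| = 12.792 m/s².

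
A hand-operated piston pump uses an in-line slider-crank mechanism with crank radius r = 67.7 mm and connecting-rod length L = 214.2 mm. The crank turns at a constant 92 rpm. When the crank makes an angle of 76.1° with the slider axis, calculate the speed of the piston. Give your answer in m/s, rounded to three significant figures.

0.684

ω = 2π·92/60 = 9.634 rad/s
For an in-line slider-crank, x = r cosθ + √(L² − r² sin²θ), so v = −rω sinθ·[1 + r cosθ/√(L² − r² sin²θ)].
With r = 0.0677 m, L = 0.2142 m, θ = 76.1°: √(L² − r² sin²θ) = 0.20387 m.
v = −0.0677·9.634·0.97072·[1 + 0.0677·0.24023/0.20387] = -0.68364 m/s.
|v| = 0.68364 m/s.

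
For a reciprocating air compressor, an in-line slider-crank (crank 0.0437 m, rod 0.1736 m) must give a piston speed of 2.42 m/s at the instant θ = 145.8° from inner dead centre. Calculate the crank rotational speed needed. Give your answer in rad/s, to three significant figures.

For an in-line slider-crank, |v_piston| = rω|sinθ|·[1 + r cosθ/√(L² − r² sin²θ)].
With r = 0.0437 m, L = 0.1736 m, θ = 145.8°: the bracketed kinematic factor |dx/dθ| = 0.019397 m.
ω = v/|dx/dθ| = 2.42/0.019397 = 124.76 rad/s.

125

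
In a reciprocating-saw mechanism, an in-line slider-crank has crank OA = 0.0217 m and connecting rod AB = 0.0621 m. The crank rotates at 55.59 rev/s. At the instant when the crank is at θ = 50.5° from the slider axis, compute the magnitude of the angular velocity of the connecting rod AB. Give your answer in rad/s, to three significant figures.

80.6

ω = 349.3 rad/s (converted from 55.59 rev/s).
The rod makes angle φ with the slider axis where L sinφ = r sinθ; differentiating, L cosφ·φ̇ = r ω cosθ.
L cosφ = √(L² − r² sin²θ) = 0.0598 m.
|ω_rod| = r ω |cosθ| / √(L² − r² sin²θ) = 0.0217·349.3·0.63608/0.0598 = 80.621 rad/s.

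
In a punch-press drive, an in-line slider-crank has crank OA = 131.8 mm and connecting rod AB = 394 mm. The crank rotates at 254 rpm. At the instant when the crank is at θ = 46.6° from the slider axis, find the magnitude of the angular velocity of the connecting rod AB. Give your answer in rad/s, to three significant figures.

ω = 26.6 rad/s (converted from 254 rpm).
The rod makes angle φ with the slider axis where L sinφ = r sinθ; differentiating, L cosφ·φ̇ = r ω cosθ.
L cosφ = √(L² − r² sin²θ) = 0.38219 m.
|ω_rod| = r ω |cosθ| / √(L² − r² sin²θ) = 0.1318·26.6·0.68709/0.38219 = 6.3025 rad/s.

6.30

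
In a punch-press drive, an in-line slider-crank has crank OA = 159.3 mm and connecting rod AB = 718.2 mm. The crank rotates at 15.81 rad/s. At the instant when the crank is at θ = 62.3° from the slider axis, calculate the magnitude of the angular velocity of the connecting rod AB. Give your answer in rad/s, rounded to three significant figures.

1.66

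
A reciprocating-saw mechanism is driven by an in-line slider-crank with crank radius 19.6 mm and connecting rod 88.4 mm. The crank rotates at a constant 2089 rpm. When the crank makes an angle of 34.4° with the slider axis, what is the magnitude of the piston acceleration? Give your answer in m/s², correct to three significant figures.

852

ω = 2π·2089/60 = 218.8 rad/s
x(θ) = r cosθ + √(L² − r² sin²θ); with ω constant, a = ω²·d²x/dθ².
d²x/dθ² = −r cosθ − r²(cos2θ)/√u − r⁴ sin²2θ/(4u^{3/2}),  u = L² − r² sin²θ = 0.00769194 m².
Substituting r = 0.0196 m, L = 0.0884 m, θ = 34.4°: d²x/dθ² = -0.017804 m.
a = ω²·d²x/dθ² = (218.8)²·(-0.017804) = -852.01 m/s²;  |a| = 852.01 m/s².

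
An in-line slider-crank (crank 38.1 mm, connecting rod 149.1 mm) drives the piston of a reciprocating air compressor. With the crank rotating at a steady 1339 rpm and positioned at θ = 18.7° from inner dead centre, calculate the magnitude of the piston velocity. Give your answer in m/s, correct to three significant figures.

2.13

ω = 2π·1339/60 = 140.2 rad/s
For an in-line slider-crank, x = r cosθ + √(L² − r² sin²θ), so v = −rω sinθ·[1 + r cosθ/√(L² − r² sin²θ)].
With r = 0.0381 m, L = 0.1491 m, θ = 18.7°: √(L² − r² sin²θ) = 0.1486 m.
v = −0.0381·140.2·0.32061·[1 + 0.0381·0.94721/0.1486] = -2.1288 m/s.
|v| = 2.1288 m/s.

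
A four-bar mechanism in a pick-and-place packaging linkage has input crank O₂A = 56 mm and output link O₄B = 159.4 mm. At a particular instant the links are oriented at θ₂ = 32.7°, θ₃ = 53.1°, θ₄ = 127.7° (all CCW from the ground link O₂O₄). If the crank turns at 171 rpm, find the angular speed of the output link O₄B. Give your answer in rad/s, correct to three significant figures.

ω₂ = 17.91 rad/s (from 171 rpm).
Differentiating the loop-closure r₂e^{iθ₂}+r₃e^{iθ₃}=r₁+r₄e^{iθ₄} gives r₂ω₂e^{iθ₂}+r₃ω₃e^{iθ₃}=r₄ω₄e^{iθ₄}.
Eliminating the other unknown: ω₄ = r₂ω₂ sin(θ₂−θ₃) / [r₄ sin(θ₄−θ₃)].
Numerator sine = -0.34857; denominator sine = +0.96410.
Result = 0.056·17.91·(-0.34857) / (0.1594·(+0.96410)) = -2.2746 rad/s; magnitude 2.2746 rad/s.

2.27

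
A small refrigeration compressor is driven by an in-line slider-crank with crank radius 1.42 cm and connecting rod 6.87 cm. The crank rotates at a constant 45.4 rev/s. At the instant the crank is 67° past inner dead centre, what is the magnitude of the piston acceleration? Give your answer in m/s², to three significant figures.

284

ω = 2π·45.4 = 285.3 rad/s
x(θ) = r cosθ + √(L² − r² sin²θ); with ω constant, a = ω²·d²x/dθ².
d²x/dθ² = −r cosθ − r²(cos2θ)/√u − r⁴ sin²2θ/(4u^{3/2}),  u = L² − r² sin²θ = 0.00454883 m².
Substituting r = 0.0142 m, L = 0.0687 m, θ = 67°: d²x/dθ² = -0.0034887 m.
a = ω²·d²x/dθ² = (285.3)²·(-0.0034887) = -283.88 m/s²;  |a| = 283.88 m/s².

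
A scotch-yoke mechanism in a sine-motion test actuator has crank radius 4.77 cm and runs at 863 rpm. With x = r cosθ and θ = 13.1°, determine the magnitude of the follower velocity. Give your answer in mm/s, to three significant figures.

ω = 90.37 rad/s (from 863 rpm).
x = r cosθ ⇒ ẋ = −rω sinθ.
|v| = rω|sinθ| = 0.0477·90.37·|sin 13.1°| = 0.97705 m/s = 977.05 mm/s.

977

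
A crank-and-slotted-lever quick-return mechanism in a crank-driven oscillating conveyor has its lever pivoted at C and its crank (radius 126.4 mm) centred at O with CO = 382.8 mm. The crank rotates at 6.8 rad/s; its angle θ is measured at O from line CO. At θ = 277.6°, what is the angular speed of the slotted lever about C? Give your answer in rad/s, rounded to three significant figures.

0.868

ω = 6.8 rad/s
Crank pin A relative to C: A = (d + r cosθ, r sinθ); lever angle φ = atan2(r sinθ, d + r cosθ).
Differentiating tanφ: φ̇ = rω(d cosθ + r)/(d² + r² + 2dr cosθ).
d² + r² + 2dr cosθ = |CA|² = 0.175311 m²;  d cosθ + r = +0.17703 m.
|ω_lever| = |0.1264·6.8·+0.17703| / 0.175311 = 0.86793 rad/s.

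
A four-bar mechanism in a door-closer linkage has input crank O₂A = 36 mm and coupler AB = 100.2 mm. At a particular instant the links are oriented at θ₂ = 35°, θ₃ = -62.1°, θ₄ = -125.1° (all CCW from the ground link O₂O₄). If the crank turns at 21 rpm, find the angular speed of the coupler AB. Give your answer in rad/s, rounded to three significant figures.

ω₂ = 2.199 rad/s (from 21 rpm).
Differentiating the loop-closure r₂e^{iθ₂}+r₃e^{iθ₃}=r₁+r₄e^{iθ₄} gives r₂ω₂e^{iθ₂}+r₃ω₃e^{iθ₃}=r₄ω₄e^{iθ₄}.
Eliminating the other unknown: ω₃ = r₂ω₂ sin(θ₄−θ₂) / [r₃ sin(θ₃−θ₄)].
Numerator sine = -0.34038; denominator sine = +0.89101.
Result = 0.036·2.199·(-0.34038) / (0.1002·(+0.89101)) = -0.30183 rad/s; magnitude 0.30183 rad/s.

0.302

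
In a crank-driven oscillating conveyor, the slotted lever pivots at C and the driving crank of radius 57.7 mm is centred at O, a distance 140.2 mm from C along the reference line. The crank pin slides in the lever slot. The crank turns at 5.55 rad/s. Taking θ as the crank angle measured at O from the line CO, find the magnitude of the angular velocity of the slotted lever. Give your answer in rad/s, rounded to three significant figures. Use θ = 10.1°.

ω = 5.55 rad/s
Crank pin A relative to C: A = (d + r cosθ, r sinθ); lever angle φ = atan2(r sinθ, d + r cosθ).
Differentiating tanφ: φ̇ = rω(d cosθ + r)/(d² + r² + 2dr cosθ).
d² + r² + 2dr cosθ = |CA|² = 0.0389137 m²;  d cosθ + r = +0.19573 m.
|ω_lever| = |0.0577·5.55·+0.19573| / 0.0389137 = 1.6107 rad/s.

1.61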